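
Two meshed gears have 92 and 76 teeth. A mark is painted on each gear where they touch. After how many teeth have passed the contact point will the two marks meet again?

They coincide at every common multiple of the periods; the first is the LCM.
92 = 2^2 × 23
76 = 2^2 × 19
LCM(92, 76) = 2^2 × 19 × 23 = 1748.

1748 teeth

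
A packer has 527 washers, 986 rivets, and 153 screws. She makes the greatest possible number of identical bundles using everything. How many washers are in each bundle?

31

Number of bundles = gcd(527, 986, 153).
527 = 17 × 31
986 = 2 × 17 × 29
153 = 3^2 × 17
gcd(527, 986, 153) = 17.
washers per bundle = 527 / 17 = 31.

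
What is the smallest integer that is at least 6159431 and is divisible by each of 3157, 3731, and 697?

The integer must be a common multiple of 3157, 3731, and 697, so a multiple of their LCM.
3157 = 7 × 11 × 41
3731 = 7 × 13 × 41
697 = 17 × 41
LCM(3157, 3731, 697) = 7 × 11 × 13 × 17 × 41 = 697697.
Smallest multiple of 697697 that is ≥ 6159431: ⌈6159431/697697⌉ × 697697 = 9 × 697697 = 6279273.

6279273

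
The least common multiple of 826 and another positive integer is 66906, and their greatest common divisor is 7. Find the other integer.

gcd × lcm = product of the two integers, so the other integer is (7 × 66906) / 826 = 567.

567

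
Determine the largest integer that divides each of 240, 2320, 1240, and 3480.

240 = 2^4 × 3 × 5
2320 = 2^4 × 5 × 29
1240 = 2^3 × 5 × 31
3480 = 2^3 × 3 × 5 × 29
gcd(240, 2320, 1240, 3480) = 2^3 × 5 = 40.

40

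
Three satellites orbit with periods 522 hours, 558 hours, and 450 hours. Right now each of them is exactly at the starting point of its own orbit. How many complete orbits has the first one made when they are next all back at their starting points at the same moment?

775 orbits

They are all back at their starting positions together after one LCM of the periods.
522 = 2 × 3^2 × 29
558 = 2 × 3^2 × 31
450 = 2 × 3^2 × 5^2
LCM(522, 558, 450) = 2 × 3^2 × 5^2 × 29 × 31 = 404550.
Orbits for period 522: 404550 / 522 = 775.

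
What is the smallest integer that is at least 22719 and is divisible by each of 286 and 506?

26312

The integer must be a common multiple of 286 and 506, so a multiple of their LCM.
286 = 2 × 11 × 13
506 = 2 × 11 × 23
LCM(286, 506) = 2 × 11 × 13 × 23 = 6578.
Smallest multiple of 6578 that is ≥ 22719: ⌈22719/6578⌉ × 6578 = 4 × 6578 = 26312.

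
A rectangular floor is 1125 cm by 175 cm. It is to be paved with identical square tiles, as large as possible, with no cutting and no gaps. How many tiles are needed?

315

Tile side = gcd(1125, 175).
1125 = 3^2 × 5^3
175 = 5^2 × 7
gcd(1125, 175) = 5^2 = 25.
Tiles: (1125/25) × (175/25) = 45 × 7 = 315.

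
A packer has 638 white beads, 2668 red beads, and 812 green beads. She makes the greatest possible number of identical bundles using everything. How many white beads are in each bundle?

Number of bundles = gcd(638, 2668, 812).
638 = 2 × 11 × 29
2668 = 2^2 × 23 × 29
812 = 2^2 × 7 × 29
gcd(638, 2668, 812) = 2 × 29 = 58.
white beads per bundle = 638 / 58 = 11.

11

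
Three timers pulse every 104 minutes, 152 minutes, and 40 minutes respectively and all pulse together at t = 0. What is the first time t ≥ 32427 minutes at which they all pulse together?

39520 minutes

Joint pulses occur at multiples of LCM(104, 152, 40).
104 = 2^3 × 13
152 = 2^3 × 19
40 = 2^3 × 5
LCM(104, 152, 40) = 2^3 × 5 × 13 × 19 = 9880.
Smallest multiple of 9880 that is ≥ 32427: ⌈32427/9880⌉ × 9880 = 4 × 9880 = 39520.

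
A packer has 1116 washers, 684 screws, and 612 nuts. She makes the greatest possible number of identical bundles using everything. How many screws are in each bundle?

19

Number of bundles = gcd(1116, 684, 612).
1116 = 2^2 × 3^2 × 31
684 = 2^2 × 3^2 × 19
612 = 2^2 × 3^2 × 17
gcd(1116, 684, 612) = 2^2 × 3^2 = 36.
screws per bundle = 684 / 36 = 19.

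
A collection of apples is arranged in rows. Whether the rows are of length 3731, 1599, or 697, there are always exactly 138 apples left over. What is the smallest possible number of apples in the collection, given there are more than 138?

N − 138 must be a common multiple of 3731, 1599, and 697.
3731 = 7 × 13 × 41
1599 = 3 × 13 × 41
697 = 17 × 41
LCM(3731, 1599, 697) = 3 × 7 × 13 × 17 × 41 = 190281.
Smallest N > 138 is LCM + 138 = 190281 + 138 = 190419.

190419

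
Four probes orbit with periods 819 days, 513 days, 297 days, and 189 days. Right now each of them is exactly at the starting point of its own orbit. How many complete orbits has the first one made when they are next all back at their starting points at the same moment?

They are all back at their starting positions together after one LCM of the periods.
819 = 3^2 × 7 × 13
513 = 3^3 × 19
297 = 3^3 × 11
189 = 3^3 × 7
LCM(819, 513, 297, 189) = 3^3 × 7 × 11 × 13 × 19 = 513513.
Orbits for period 819: 513513 / 819 = 627.

627 orbits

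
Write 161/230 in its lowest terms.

7/10

161 = 7 × 23
230 = 2 × 5 × 23
gcd(161, 230) = 23.
Divide numerator and denominator by 23: 161/230 = 7/10.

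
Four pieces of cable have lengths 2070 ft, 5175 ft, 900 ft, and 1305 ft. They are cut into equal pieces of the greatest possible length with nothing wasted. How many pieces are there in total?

Piece length = gcd(2070, 5175, 900, 1305).
2070 = 2 × 3^2 × 5 × 23
5175 = 3^2 × 5^2 × 23
900 = 2^2 × 3^2 × 5^2
1305 = 3^2 × 5 × 29
gcd(2070, 5175, 900, 1305) = 3^2 × 5 = 45.
Total pieces = 2070/45 + 5175/45 + 900/45 + 1305/45 = 46 + 115 + 20 + 29 = 210.

210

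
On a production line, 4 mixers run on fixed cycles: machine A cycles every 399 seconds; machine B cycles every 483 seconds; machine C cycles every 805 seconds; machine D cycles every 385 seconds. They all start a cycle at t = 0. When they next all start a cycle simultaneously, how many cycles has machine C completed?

The first common completion time is the LCM of the periods.
399 = 3 × 7 × 19
483 = 3 × 7 × 23
805 = 5 × 7 × 23
385 = 5 × 7 × 11
LCM(399, 483, 805, 385) = 3 × 5 × 7 × 11 × 19 × 23 = 504735.
Cycles for period 805: 504735 / 805 = 627.

627 cycles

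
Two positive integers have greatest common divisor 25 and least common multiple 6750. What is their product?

For any two positive integers, gcd × lcm = product = 25 × 6750 = 168750.

168750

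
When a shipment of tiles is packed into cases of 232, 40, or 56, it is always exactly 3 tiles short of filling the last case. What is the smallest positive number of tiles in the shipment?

8117

Being 3 short of a full case of size k means N ≡ −3 (mod k), i.e. N + 3 is a multiple of each size.
232 = 2^3 × 29
40 = 2^3 × 5
56 = 2^3 × 7
LCM(232, 40, 56) = 2^3 × 5 × 7 × 29 = 8120.
Smallest positive N is 8120 − 3 = 8117.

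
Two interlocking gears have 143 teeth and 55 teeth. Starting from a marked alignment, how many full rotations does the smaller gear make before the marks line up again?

The first common completion time is the LCM of the periods.
143 = 11 × 13
55 = 5 × 11
LCM(143, 55) = 5 × 11 × 13 = 715.
Rotations for period 55: 715 / 55 = 13.

13 rotations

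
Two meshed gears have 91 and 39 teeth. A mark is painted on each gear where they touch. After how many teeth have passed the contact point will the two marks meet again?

We need the least common multiple of the intervals.
91 = 7 × 13
39 = 3 × 13
LCM(91, 39) = 3 × 7 × 13 = 273.

273 teeth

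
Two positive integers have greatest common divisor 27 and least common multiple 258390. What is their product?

6976530

For any two positive integers, gcd × lcm = product = 27 × 258390 = 6976530.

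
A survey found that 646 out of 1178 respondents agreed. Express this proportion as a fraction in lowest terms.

646 = 2 × 17 × 19
1178 = 2 × 19 × 31
gcd(646, 1178) = 2 × 19 = 38.
Divide numerator and denominator by 38: 646/1178 = 17/31.

17/31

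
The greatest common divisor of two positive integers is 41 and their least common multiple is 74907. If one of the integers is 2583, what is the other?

1189

For two integers, gcd × lcm = product, so the other is (41 × 74907) / 2583 = 3071187 / 2583 = 1189.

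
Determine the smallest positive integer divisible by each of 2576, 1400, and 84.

2576 = 2^4 × 7 × 23
1400 = 2^3 × 5^2 × 7
84 = 2^2 × 3 × 7
LCM(2576, 1400, 84) = 2^4 × 3 × 5^2 × 7 × 23 = 193200.

193200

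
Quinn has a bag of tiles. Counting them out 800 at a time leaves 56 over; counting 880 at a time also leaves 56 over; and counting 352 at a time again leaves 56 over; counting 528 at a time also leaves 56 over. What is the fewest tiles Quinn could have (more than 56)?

26456

N − 56 must be a common multiple of 800, 880, 352, and 528.
800 = 2^5 × 5^2
880 = 2^4 × 5 × 11
352 = 2^5 × 11
528 = 2^4 × 3 × 11
LCM(800, 880, 352, 528) = 2^5 × 3 × 5^2 × 11 = 26400.
Smallest N > 56 is LCM + 56 = 26400 + 56 = 26456.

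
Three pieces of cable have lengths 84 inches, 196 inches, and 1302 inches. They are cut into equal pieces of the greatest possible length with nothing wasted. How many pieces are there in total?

113

Piece length = gcd(84, 196, 1302).
84 = 2^2 × 3 × 7
196 = 2^2 × 7^2
1302 = 2 × 3 × 7 × 31
gcd(84, 196, 1302) = 2 × 7 = 14.
Total pieces = 84/14 + 196/14 + 1302/14 = 6 + 14 + 93 = 113.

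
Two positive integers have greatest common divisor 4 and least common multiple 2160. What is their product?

For any two positive integers, gcd × lcm = product = 4 × 2160 = 8640.

8640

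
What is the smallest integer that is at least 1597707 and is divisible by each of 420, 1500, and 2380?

The integer must be a common multiple of 420, 1500, and 2380, so a multiple of their LCM.
420 = 2^2 × 3 × 5 × 7
1500 = 2^2 × 3 × 5^3
2380 = 2^2 × 5 × 7 × 17
LCM(420, 1500, 2380) = 2^2 × 3 × 5^3 × 7 × 17 = 178500.
Smallest multiple of 178500 that is ≥ 1597707: ⌈1597707/178500⌉ × 178500 = 9 × 178500 = 1606500.

1606500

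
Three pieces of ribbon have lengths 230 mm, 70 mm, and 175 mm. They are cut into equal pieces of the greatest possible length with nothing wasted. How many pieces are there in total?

Piece length = gcd(230, 70, 175).
230 = 2 × 5 × 23
70 = 2 × 5 × 7
175 = 5^2 × 7
gcd(230, 70, 175) = 5.
Total pieces = 230/5 + 70/5 + 175/5 = 46 + 14 + 35 = 95.

95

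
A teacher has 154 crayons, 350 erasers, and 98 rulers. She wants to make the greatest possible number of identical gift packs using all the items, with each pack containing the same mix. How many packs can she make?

The pack count must divide each quantity, so the greatest is gcd(154, 350, 98).
154 = 2 × 7 × 11
350 = 2 × 5^2 × 7
98 = 2 × 7^2
gcd(154, 350, 98) = 2 × 7 = 14.

14 packs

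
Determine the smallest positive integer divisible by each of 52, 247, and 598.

52 = 2^2 × 13
247 = 13 × 19
598 = 2 × 13 × 23
LCM(52, 247, 598) = 2^2 × 13 × 19 × 23 = 22724.

22724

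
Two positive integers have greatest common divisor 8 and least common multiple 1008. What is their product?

For any two positive integers, gcd × lcm = product = 8 × 1008 = 8064.

8064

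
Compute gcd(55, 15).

5

55 = 5 × 11
15 = 3 × 5
gcd(55, 15) = 5.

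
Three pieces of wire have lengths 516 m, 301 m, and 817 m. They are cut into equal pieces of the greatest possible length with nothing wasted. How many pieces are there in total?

38

Piece length = gcd(516, 301, 817).
516 = 2^2 × 3 × 43
301 = 7 × 43
817 = 19 × 43
gcd(516, 301, 817) = 43.
Total pieces = 516/43 + 301/43 + 817/43 = 12 + 7 + 19 = 38.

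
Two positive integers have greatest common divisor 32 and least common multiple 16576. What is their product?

For any two positive integers, gcd × lcm = product = 32 × 16576 = 530432.

530432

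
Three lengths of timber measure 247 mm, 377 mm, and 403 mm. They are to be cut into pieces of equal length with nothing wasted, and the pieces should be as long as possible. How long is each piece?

Each piece length must divide every original length, so the longest possible is gcd(247, 377, 403).
247 = 13 × 19
377 = 13 × 29
403 = 13 × 31
gcd(247, 377, 403) = 13.

13 mm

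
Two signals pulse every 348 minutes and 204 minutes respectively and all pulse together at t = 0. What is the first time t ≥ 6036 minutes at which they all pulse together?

11832 minutes

Joint pulses occur at multiples of LCM(348, 204).
348 = 2^2 × 3 × 29
204 = 2^2 × 3 × 17
LCM(348, 204) = 2^2 × 3 × 17 × 29 = 5916.
Smallest multiple of 5916 that is ≥ 6036: ⌈6036/5916⌉ × 5916 = 2 × 5916 = 11832.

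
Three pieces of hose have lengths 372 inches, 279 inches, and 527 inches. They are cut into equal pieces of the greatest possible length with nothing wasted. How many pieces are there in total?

Piece length = gcd(372, 279, 527).
372 = 2^2 × 3 × 31
279 = 3^2 × 31
527 = 17 × 31
gcd(372, 279, 527) = 31.
Total pieces = 372/31 + 279/31 + 527/31 = 12 + 9 + 17 = 38.

38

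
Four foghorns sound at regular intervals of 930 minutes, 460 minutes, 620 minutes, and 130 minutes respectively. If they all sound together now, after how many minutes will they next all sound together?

They coincide at every common multiple of the periods; the first is the LCM.
930 = 2 × 3 × 5 × 31
460 = 2^2 × 5 × 23
620 = 2^2 × 5 × 31
130 = 2 × 5 × 13
LCM(930, 460, 620, 130) = 2^2 × 3 × 5 × 13 × 23 × 31 = 556140.

556140 minutes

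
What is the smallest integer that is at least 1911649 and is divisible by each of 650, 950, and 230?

The integer must be a common multiple of 650, 950, and 230, so a multiple of their LCM.
650 = 2 × 5^2 × 13
950 = 2 × 5^2 × 19
230 = 2 × 5 × 23
LCM(650, 950, 230) = 2 × 5^2 × 13 × 19 × 23 = 284050.
Smallest multiple of 284050 that is ≥ 1911649: ⌈1911649/284050⌉ × 284050 = 7 × 284050 = 1988350.

1988350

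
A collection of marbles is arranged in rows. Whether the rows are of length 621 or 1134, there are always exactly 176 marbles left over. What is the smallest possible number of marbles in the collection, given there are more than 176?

N − 176 must be a common multiple of 621 and 1134.
621 = 3^3 × 23
1134 = 2 × 3^4 × 7
LCM(621, 1134) = 2 × 3^4 × 7 × 23 = 26082.
Smallest N > 176 is LCM + 176 = 26082 + 176 = 26258.

26258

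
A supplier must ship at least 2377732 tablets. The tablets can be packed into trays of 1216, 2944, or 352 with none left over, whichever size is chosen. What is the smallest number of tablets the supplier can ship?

The number of tablets must be a common multiple of 1216, 2944, and 352, so a multiple of their LCM.
1216 = 2^6 × 19
2944 = 2^7 × 23
352 = 2^5 × 11
LCM(1216, 2944, 352) = 2^7 × 11 × 19 × 23 = 615296.
Smallest multiple of 615296 that is ≥ 2377732: ⌈2377732/615296⌉ × 615296 = 4 × 615296 = 2461184.

2461184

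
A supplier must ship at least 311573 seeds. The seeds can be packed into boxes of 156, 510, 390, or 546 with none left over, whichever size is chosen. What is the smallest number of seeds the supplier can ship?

371280

The number of seeds must be a common multiple of 156, 510, 390, and 546, so a multiple of their LCM.
156 = 2^2 × 3 × 13
510 = 2 × 3 × 5 × 17
390 = 2 × 3 × 5 × 13
546 = 2 × 3 × 7 × 13
LCM(156, 510, 390, 546) = 2^2 × 3 × 5 × 7 × 13 × 17 = 92820.
Smallest multiple of 92820 that is ≥ 311573: ⌈311573/92820⌉ × 92820 = 4 × 92820 = 371280.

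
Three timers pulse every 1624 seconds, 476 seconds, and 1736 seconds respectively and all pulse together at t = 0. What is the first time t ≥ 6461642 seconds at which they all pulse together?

Joint pulses occur at multiples of LCM(1624, 476, 1736).
1624 = 2^3 × 7 × 29
476 = 2^2 × 7 × 17
1736 = 2^3 × 7 × 31
LCM(1624, 476, 1736) = 2^3 × 7 × 17 × 29 × 31 = 855848.
Smallest multiple of 855848 that is ≥ 6461642: ⌈6461642/855848⌉ × 855848 = 8 × 855848 = 6846784.

6846784 seconds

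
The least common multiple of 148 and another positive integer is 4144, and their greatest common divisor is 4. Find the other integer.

112

gcd × lcm = product of the two integers, so the other integer is (4 × 4144) / 148 = 112.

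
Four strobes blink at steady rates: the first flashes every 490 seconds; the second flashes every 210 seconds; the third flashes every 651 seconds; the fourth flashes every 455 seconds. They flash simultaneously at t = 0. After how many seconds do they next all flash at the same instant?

They coincide at every common multiple of the periods; the first is the LCM.
490 = 2 × 5 × 7^2
210 = 2 × 3 × 5 × 7
651 = 3 × 7 × 31
455 = 5 × 7 × 13
LCM(490, 210, 651, 455) = 2 × 3 × 5 × 7^2 × 13 × 31 = 592410.

592410 seconds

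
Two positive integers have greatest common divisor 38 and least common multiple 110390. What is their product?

For any two positive integers, gcd × lcm = product = 38 × 110390 = 4194820.

4194820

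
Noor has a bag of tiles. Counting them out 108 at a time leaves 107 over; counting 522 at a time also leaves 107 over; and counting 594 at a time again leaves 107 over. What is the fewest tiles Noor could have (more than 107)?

34559

N − 107 must be a common multiple of 108, 522, and 594.
108 = 2^2 × 3^3
522 = 2 × 3^2 × 29
594 = 2 × 3^3 × 11
LCM(108, 522, 594) = 2^2 × 3^3 × 11 × 29 = 34452.
Smallest N > 107 is LCM + 107 = 34452 + 107 = 34559.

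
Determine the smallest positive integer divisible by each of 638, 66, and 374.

32538

638 = 2 × 11 × 29
66 = 2 × 3 × 11
374 = 2 × 11 × 17
LCM(638, 66, 374) = 2 × 3 × 11 × 17 × 29 = 32538.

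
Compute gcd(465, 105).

465 = 3 × 5 × 31
105 = 3 × 5 × 7
gcd(465, 105) = 3 × 5 = 15.

15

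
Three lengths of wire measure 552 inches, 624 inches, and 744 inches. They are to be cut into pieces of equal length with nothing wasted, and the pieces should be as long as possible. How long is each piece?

24 inches

The greatest length dividing all of 552, 624, and 744 is their gcd.
552 = 2^3 × 3 × 23
624 = 2^4 × 3 × 13
744 = 2^3 × 3 × 31
gcd(552, 624, 744) = 2^3 × 3 = 24.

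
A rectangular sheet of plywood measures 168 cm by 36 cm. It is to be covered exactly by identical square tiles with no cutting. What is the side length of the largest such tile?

12 cm

The tile side must divide both 168 and 36, so the largest is their gcd.
168 = 2^3 × 3 × 7
36 = 2^2 × 3^2
gcd(168, 36) = 2^2 × 3 = 12.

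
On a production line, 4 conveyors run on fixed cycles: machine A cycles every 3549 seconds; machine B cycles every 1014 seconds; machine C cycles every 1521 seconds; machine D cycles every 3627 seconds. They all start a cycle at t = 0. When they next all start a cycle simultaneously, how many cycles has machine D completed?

182 cycles

All finish a whole number of cycles simultaneously at t = LCM of the periods.
3549 = 3 × 7 × 13^2
1014 = 2 × 3 × 13^2
1521 = 3^2 × 13^2
3627 = 3^2 × 13 × 31
LCM(3549, 1014, 1521, 3627) = 2 × 3^2 × 7 × 13^2 × 31 = 660114.
Cycles for period 3627: 660114 / 3627 = 182.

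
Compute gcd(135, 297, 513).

135 = 3^3 × 5
297 = 3^3 × 11
513 = 3^3 × 19
gcd(135, 297, 513) = 3^3 = 27.

27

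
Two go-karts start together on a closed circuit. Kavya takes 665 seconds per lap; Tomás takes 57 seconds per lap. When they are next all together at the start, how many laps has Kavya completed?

3 laps

The first common completion time is the LCM of the periods.
665 = 5 × 7 × 19
57 = 3 × 19
LCM(665, 57) = 3 × 5 × 7 × 19 = 1995.
Laps for period 665: 1995 / 665 = 3.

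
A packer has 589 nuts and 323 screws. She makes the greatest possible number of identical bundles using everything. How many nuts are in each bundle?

31

Number of bundles = gcd(589, 323).
589 = 19 × 31
323 = 17 × 19
gcd(589, 323) = 19.
nuts per bundle = 589 / 19 = 31.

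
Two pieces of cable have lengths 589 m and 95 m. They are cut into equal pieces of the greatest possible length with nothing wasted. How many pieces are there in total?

36

Piece length = gcd(589, 95).
589 = 19 × 31
95 = 5 × 19
gcd(589, 95) = 19.
Total pieces = 589/19 + 95/19 = 31 + 5 = 36.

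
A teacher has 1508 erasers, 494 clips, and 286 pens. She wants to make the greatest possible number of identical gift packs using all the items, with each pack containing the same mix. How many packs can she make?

The pack count must divide each quantity, so the greatest is gcd(1508, 494, 286).
1508 = 2^2 × 13 × 29
494 = 2 × 13 × 19
286 = 2 × 11 × 13
gcd(1508, 494, 286) = 2 × 13 = 26.

26 packs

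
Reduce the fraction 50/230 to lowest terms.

5/23

50 = 2 × 5^2
230 = 2 × 5 × 23
gcd(50, 230) = 2 × 5 = 10.
Divide numerator and denominator by 10: 50/230 = 5/23.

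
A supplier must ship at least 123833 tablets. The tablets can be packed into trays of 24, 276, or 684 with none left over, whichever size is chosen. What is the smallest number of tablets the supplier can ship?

The number of tablets must be a common multiple of 24, 276, and 684, so a multiple of their LCM.
24 = 2^3 × 3
276 = 2^2 × 3 × 23
684 = 2^2 × 3^2 × 19
LCM(24, 276, 684) = 2^3 × 3^2 × 19 × 23 = 31464.
Smallest multiple of 31464 that is ≥ 123833: ⌈123833/31464⌉ × 31464 = 4 × 31464 = 125856.

125856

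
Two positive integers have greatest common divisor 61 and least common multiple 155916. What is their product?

For any two positive integers, gcd × lcm = product = 61 × 155916 = 9510876.

9510876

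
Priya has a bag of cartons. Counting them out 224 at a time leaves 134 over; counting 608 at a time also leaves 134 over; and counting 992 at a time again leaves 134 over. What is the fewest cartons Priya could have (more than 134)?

N − 134 must be a common multiple of 224, 608, and 992.
224 = 2^5 × 7
608 = 2^5 × 19
992 = 2^5 × 31
LCM(224, 608, 992) = 2^5 × 7 × 19 × 31 = 131936.
Smallest N > 134 is LCM + 134 = 131936 + 134 = 132070.

132070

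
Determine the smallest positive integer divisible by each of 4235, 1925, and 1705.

656425

4235 = 5 × 7 × 11^2
1925 = 5^2 × 7 × 11
1705 = 5 × 11 × 31
LCM(4235, 1925, 1705) = 5^2 × 7 × 11^2 × 31 = 656425.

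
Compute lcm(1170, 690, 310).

834210

1170 = 2 × 3^2 × 5 × 13
690 = 2 × 3 × 5 × 23
310 = 2 × 5 × 31
LCM(1170, 690, 310) = 2 × 3^2 × 5 × 13 × 23 × 31 = 834210.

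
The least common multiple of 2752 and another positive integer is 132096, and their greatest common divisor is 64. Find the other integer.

gcd × lcm = product of the two integers, so the other integer is (64 × 132096) / 2752 = 3072.

3072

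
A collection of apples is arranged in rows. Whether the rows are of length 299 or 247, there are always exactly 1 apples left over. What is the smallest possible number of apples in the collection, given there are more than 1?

5682

N − 1 must be a common multiple of 299 and 247.
299 = 13 × 23
247 = 13 × 19
LCM(299, 247) = 13 × 19 × 23 = 5681.
Smallest N > 1 is LCM + 1 = 5681 + 1 = 5682.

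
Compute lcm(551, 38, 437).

25346

551 = 19 × 29
38 = 2 × 19
437 = 19 × 23
LCM(551, 38, 437) = 2 × 19 × 23 × 29 = 25346.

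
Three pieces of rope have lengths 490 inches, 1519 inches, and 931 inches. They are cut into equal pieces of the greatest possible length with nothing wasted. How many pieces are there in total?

Piece length = gcd(490, 1519, 931).
490 = 2 × 5 × 7^2
1519 = 7^2 × 31
931 = 7^2 × 19
gcd(490, 1519, 931) = 7^2 = 49.
Total pieces = 490/49 + 1519/49 + 931/49 = 10 + 31 + 19 = 60.

60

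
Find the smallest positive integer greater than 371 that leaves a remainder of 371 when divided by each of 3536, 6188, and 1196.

569667

N − 371 must be a common multiple of 3536, 6188, and 1196.
3536 = 2^4 × 13 × 17
6188 = 2^2 × 7 × 13 × 17
1196 = 2^2 × 13 × 23
LCM(3536, 6188, 1196) = 2^4 × 7 × 13 × 17 × 23 = 569296.
Smallest N > 371 is LCM + 371 = 569296 + 371 = 569667.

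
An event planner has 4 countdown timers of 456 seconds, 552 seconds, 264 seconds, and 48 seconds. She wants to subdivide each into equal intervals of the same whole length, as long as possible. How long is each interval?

The interval must divide each timer length; the longest such is the gcd.
456 = 2^3 × 3 × 19
552 = 2^3 × 3 × 23
264 = 2^3 × 3 × 11
48 = 2^4 × 3
gcd(456, 552, 264, 48) = 2^3 × 3 = 24.

24 seconds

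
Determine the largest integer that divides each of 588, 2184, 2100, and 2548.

28

588 = 2^2 × 3 × 7^2
2184 = 2^3 × 3 × 7 × 13
2100 = 2^2 × 3 × 5^2 × 7
2548 = 2^2 × 7^2 × 13
gcd(588, 2184, 2100, 2548) = 2^2 × 7 = 28.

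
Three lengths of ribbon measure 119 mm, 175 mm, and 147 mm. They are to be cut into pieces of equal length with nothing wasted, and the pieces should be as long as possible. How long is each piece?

7 mm

The greatest length dividing all of 119, 175, and 147 is their gcd.
119 = 7 × 17
175 = 5^2 × 7
147 = 3 × 7^2
gcd(119, 175, 147) = 7.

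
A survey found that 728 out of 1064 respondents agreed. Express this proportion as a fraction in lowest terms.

13/19

728 = 2^3 × 7 × 13
1064 = 2^3 × 7 × 19
gcd(728, 1064) = 2^3 × 7 = 56.
Divide numerator and denominator by 56: 728/1064 = 13/19.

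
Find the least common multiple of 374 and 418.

374 = 2 × 11 × 17
418 = 2 × 11 × 19
LCM(374, 418) = 2 × 11 × 17 × 19 = 7106.

7106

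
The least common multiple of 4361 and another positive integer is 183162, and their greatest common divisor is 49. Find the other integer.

2058

gcd × lcm = product of the two integers, so the other integer is (49 × 183162) / 4361 = 2058.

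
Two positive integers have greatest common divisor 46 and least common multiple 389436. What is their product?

For any two positive integers, gcd × lcm = product = 46 × 389436 = 17914056.

17914056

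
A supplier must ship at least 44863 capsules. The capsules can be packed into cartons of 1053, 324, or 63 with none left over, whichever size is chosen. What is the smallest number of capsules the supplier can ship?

The number of capsules must be a common multiple of 1053, 324, and 63, so a multiple of their LCM.
1053 = 3^4 × 13
324 = 2^2 × 3^4
63 = 3^2 × 7
LCM(1053, 324, 63) = 2^2 × 3^4 × 7 × 13 = 29484.
Smallest multiple of 29484 that is ≥ 44863: ⌈44863/29484⌉ × 29484 = 2 × 29484 = 58968.

58968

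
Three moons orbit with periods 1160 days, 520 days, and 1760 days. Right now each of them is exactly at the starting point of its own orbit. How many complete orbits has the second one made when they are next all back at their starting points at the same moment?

1276 orbits

They are all back at their starting positions together after one LCM of the periods.
1160 = 2^3 × 5 × 29
520 = 2^3 × 5 × 13
1760 = 2^5 × 5 × 11
LCM(1160, 520, 1760) = 2^5 × 5 × 11 × 13 × 29 = 663520.
Orbits for period 520: 663520 / 520 = 1276.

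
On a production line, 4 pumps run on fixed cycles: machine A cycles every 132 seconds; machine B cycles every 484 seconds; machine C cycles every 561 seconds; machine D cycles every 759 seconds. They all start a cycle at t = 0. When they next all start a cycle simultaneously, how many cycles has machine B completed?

1173 cycles

They are all back at their starting positions together after one LCM of the periods.
132 = 2^2 × 3 × 11
484 = 2^2 × 11^2
561 = 3 × 11 × 17
759 = 3 × 11 × 23
LCM(132, 484, 561, 759) = 2^2 × 3 × 11^2 × 17 × 23 = 567732.
Cycles for period 484: 567732 / 484 = 1173.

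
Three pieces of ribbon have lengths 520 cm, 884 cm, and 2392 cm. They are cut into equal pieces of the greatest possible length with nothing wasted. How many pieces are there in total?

Piece length = gcd(520, 884, 2392).
520 = 2^3 × 5 × 13
884 = 2^2 × 13 × 17
2392 = 2^3 × 13 × 23
gcd(520, 884, 2392) = 2^2 × 13 = 52.
Total pieces = 520/52 + 884/52 + 2392/52 = 10 + 17 + 46 = 73.

73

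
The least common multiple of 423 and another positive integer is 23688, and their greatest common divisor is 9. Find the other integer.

504

gcd × lcm = product of the two integers, so the other integer is (9 × 23688) / 423 = 504.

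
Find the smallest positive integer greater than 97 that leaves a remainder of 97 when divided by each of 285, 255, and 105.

N − 97 must be a common multiple of 285, 255, and 105.
285 = 3 × 5 × 19
255 = 3 × 5 × 17
105 = 3 × 5 × 7
LCM(285, 255, 105) = 3 × 5 × 7 × 17 × 19 = 33915.
Smallest N > 97 is LCM + 97 = 33915 + 97 = 34012.

34012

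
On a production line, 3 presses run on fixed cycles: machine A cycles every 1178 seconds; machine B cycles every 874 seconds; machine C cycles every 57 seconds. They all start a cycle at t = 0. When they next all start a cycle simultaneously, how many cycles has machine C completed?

They are all back at their starting positions together after one LCM of the periods.
1178 = 2 × 19 × 31
874 = 2 × 19 × 23
57 = 3 × 19
LCM(1178, 874, 57) = 2 × 3 × 19 × 23 × 31 = 81282.
Cycles for period 57: 81282 / 57 = 1426.

1426 cycles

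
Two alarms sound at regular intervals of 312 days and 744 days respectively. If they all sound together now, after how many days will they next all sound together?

The first simultaneous occurrence is after LCM of the individual periods.
312 = 2^3 × 3 × 13
744 = 2^3 × 3 × 31
LCM(312, 744) = 2^3 × 3 × 13 × 31 = 9672.

9672 days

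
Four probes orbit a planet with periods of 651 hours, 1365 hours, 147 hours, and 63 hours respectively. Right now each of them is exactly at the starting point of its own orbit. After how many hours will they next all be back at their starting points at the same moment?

888615 hours

The first simultaneous occurrence is after LCM of the individual periods.
651 = 3 × 7 × 31
1365 = 3 × 5 × 7 × 13
147 = 3 × 7^2
63 = 3^2 × 7
LCM(651, 1365, 147, 63) = 3^2 × 5 × 7^2 × 13 × 31 = 888615.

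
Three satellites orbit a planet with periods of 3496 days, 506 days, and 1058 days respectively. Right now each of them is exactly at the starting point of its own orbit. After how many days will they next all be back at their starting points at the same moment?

884488 days

They coincide at every common multiple of the periods; the first is the LCM.
3496 = 2^3 × 19 × 23
506 = 2 × 11 × 23
1058 = 2 × 23^2
LCM(3496, 506, 1058) = 2^3 × 11 × 19 × 23^2 = 884488.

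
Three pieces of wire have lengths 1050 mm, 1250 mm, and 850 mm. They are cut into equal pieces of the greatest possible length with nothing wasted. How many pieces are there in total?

63

Piece length = gcd(1050, 1250, 850).
1050 = 2 × 3 × 5^2 × 7
1250 = 2 × 5^4
850 = 2 × 5^2 × 17
gcd(1050, 1250, 850) = 2 × 5^2 = 50.
Total pieces = 1050/50 + 1250/50 + 850/50 = 21 + 25 + 17 = 63.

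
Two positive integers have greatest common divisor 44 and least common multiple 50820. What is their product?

For any two positive integers, gcd × lcm = product = 44 × 50820 = 2236080.

2236080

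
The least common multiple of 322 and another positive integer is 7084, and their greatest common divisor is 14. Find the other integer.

gcd × lcm = product of the two integers, so the other integer is (14 × 7084) / 322 = 308.

308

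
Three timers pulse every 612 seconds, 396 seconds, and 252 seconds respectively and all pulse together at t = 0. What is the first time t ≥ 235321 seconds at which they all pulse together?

235620 seconds

Joint pulses occur at multiples of LCM(612, 396, 252).
612 = 2^2 × 3^2 × 17
396 = 2^2 × 3^2 × 11
252 = 2^2 × 3^2 × 7
LCM(612, 396, 252) = 2^2 × 3^2 × 7 × 11 × 17 = 47124.
Smallest multiple of 47124 that is ≥ 235321: ⌈235321/47124⌉ × 47124 = 5 × 47124 = 235620.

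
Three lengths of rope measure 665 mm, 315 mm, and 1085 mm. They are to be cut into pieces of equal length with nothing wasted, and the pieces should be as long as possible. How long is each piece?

35 mm

Each piece length must divide every original length, so the longest possible is gcd(665, 315, 1085).
665 = 5 × 7 × 19
315 = 3^2 × 5 × 7
1085 = 5 × 7 × 31
gcd(665, 315, 1085) = 5 × 7 = 35.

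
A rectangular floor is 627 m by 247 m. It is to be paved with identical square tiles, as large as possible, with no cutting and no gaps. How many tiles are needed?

429

Tile side = gcd(627, 247).
627 = 3 × 11 × 19
247 = 13 × 19
gcd(627, 247) = 19.
Tiles: (627/19) × (247/19) = 33 × 13 = 429.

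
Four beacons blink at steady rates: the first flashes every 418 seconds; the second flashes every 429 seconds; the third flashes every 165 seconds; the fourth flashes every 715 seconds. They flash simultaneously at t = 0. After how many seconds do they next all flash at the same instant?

81510 seconds

We need the least common multiple of the intervals.
418 = 2 × 11 × 19
429 = 3 × 11 × 13
165 = 3 × 5 × 11
715 = 5 × 11 × 13
LCM(418, 429, 165, 715) = 2 × 3 × 5 × 11 × 13 × 19 = 81510.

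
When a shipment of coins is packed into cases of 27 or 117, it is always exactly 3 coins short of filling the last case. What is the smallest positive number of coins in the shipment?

Being 3 short of a full case of size k means N ≡ −3 (mod k), i.e. N + 3 is a multiple of each size.
27 = 3^3
117 = 3^2 × 13
LCM(27, 117) = 3^3 × 13 = 351.
Smallest positive N is 351 − 3 = 348.

348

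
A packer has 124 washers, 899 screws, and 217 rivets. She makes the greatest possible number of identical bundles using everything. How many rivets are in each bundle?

Number of bundles = gcd(124, 899, 217).
124 = 2^2 × 31
899 = 29 × 31
217 = 7 × 31
gcd(124, 899, 217) = 31.
rivets per bundle = 217 / 31 = 7.

7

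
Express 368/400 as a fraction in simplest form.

368 = 2^4 × 23
400 = 2^4 × 5^2
gcd(368, 400) = 2^4 = 16.
Divide numerator and denominator by 16: 368/400 = 23/25.

23/25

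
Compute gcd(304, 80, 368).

16

304 = 2^4 × 19
80 = 2^4 × 5
368 = 2^4 × 23
gcd(304, 80, 368) = 2^4 = 16.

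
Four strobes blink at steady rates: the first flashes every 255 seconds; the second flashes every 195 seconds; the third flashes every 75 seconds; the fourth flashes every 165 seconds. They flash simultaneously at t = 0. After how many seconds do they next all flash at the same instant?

182325 seconds

We need the least common multiple of the intervals.
255 = 3 × 5 × 17
195 = 3 × 5 × 13
75 = 3 × 5^2
165 = 3 × 5 × 11
LCM(255, 195, 75, 165) = 3 × 5^2 × 11 × 13 × 17 = 182325.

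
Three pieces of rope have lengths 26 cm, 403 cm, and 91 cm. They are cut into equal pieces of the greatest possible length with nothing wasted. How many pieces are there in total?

Piece length = gcd(26, 403, 91).
26 = 2 × 13
403 = 13 × 31
91 = 7 × 13
gcd(26, 403, 91) = 13.
Total pieces = 26/13 + 403/13 + 91/13 = 2 + 31 + 7 = 40.

40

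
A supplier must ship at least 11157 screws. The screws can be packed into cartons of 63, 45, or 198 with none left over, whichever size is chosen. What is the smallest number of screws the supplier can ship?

The number of screws must be a common multiple of 63, 45, and 198, so a multiple of their LCM.
63 = 3^2 × 7
45 = 3^2 × 5
198 = 2 × 3^2 × 11
LCM(63, 45, 198) = 2 × 3^2 × 5 × 7 × 11 = 6930.
Smallest multiple of 6930 that is ≥ 11157: ⌈11157/6930⌉ × 6930 = 2 × 6930 = 13860.

13860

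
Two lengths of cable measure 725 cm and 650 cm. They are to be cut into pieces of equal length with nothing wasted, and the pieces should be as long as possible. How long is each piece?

By the Euclidean algorithm:
725 = 1 × 650 + 75
650 = 8 × 75 + 50
75 = 1 × 50 + 25
50 = 2 × 25 + 0
gcd(725, 650) = 25.

25 cm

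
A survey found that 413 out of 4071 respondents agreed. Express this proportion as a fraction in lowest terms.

413 = 7 × 59
4071 = 3 × 23 × 59
gcd(413, 4071) = 59.
Divide numerator and denominator by 59: 413/4071 = 7/69.

7/69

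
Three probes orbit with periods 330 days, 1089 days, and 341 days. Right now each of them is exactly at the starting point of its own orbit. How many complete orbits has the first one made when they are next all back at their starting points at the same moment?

The first common completion time is the LCM of the periods.
330 = 2 × 3 × 5 × 11
1089 = 3^2 × 11^2
341 = 11 × 31
LCM(330, 1089, 341) = 2 × 3^2 × 5 × 11^2 × 31 = 337590.
Orbits for period 330: 337590 / 330 = 1023.

1023 orbits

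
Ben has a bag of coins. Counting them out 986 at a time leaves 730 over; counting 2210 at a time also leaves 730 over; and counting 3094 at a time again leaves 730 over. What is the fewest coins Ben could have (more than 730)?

N − 730 must be a common multiple of 986, 2210, and 3094.
986 = 2 × 17 × 29
2210 = 2 × 5 × 13 × 17
3094 = 2 × 7 × 13 × 17
LCM(986, 2210, 3094) = 2 × 5 × 7 × 13 × 17 × 29 = 448630.
Smallest N > 730 is LCM + 730 = 448630 + 730 = 449360.

449360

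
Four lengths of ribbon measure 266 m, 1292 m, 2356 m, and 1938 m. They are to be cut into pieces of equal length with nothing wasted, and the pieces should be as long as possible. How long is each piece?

38 m

The greatest length dividing all of 266, 1292, 2356, and 1938 is their gcd.
266 = 2 × 7 × 19
1292 = 2^2 × 17 × 19
2356 = 2^2 × 19 × 31
1938 = 2 × 3 × 17 × 19
gcd(266, 1292, 2356, 1938) = 2 × 19 = 38.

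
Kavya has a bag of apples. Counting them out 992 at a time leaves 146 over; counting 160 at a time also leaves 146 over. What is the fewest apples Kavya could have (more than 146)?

5106

N − 146 must be a common multiple of 992 and 160.
992 = 2^5 × 31
160 = 2^5 × 5
LCM(992, 160) = 2^5 × 5 × 31 = 4960.
Smallest N > 146 is LCM + 146 = 4960 + 146 = 5106.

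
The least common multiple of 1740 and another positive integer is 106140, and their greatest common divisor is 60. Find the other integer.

3660

gcd × lcm = product of the two integers, so the other integer is (60 × 106140) / 1740 = 3660.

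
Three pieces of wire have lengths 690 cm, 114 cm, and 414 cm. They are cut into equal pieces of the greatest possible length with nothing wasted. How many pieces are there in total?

Piece length = gcd(690, 114, 414).
690 = 2 × 3 × 5 × 23
114 = 2 × 3 × 19
414 = 2 × 3^2 × 23
gcd(690, 114, 414) = 2 × 3 = 6.
Total pieces = 690/6 + 114/6 + 414/6 = 115 + 19 + 69 = 203.

203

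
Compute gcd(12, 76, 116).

12 = 2^2 × 3
76 = 2^2 × 19
116 = 2^2 × 29
gcd(12, 76, 116) = 2^2 = 4.

4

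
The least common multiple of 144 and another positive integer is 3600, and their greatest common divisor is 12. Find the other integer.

gcd × lcm = product of the two integers, so the other integer is (12 × 3600) / 144 = 300.

300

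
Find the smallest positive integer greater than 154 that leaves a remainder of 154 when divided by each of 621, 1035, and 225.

15679

N − 154 must be a common multiple of 621, 1035, and 225.
621 = 3^3 × 23
1035 = 3^2 × 5 × 23
225 = 3^2 × 5^2
LCM(621, 1035, 225) = 3^3 × 5^2 × 23 = 15525.
Smallest N > 154 is LCM + 154 = 15525 + 154 = 15679.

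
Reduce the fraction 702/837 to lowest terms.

26/31

702 = 2 × 3^3 × 13
837 = 3^3 × 31
gcd(702, 837) = 3^3 = 27.
Divide numerator and denominator by 27: 702/837 = 26/31.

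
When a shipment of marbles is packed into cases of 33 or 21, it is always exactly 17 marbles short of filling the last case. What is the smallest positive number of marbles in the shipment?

Being 17 short of a full case of size k means N ≡ −17 (mod k), i.e. N + 17 is a multiple of each size.
33 = 3 × 11
21 = 3 × 7
LCM(33, 21) = 3 × 7 × 11 = 231.
Smallest positive N is 231 − 17 = 214.

214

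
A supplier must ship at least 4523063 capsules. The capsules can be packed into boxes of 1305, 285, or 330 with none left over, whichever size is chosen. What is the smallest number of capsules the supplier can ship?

4909410

The number of capsules must be a common multiple of 1305, 285, and 330, so a multiple of their LCM.
1305 = 3^2 × 5 × 29
285 = 3 × 5 × 19
330 = 2 × 3 × 5 × 11
LCM(1305, 285, 330) = 2 × 3^2 × 5 × 11 × 19 × 29 = 545490.
Smallest multiple of 545490 that is ≥ 4523063: ⌈4523063/545490⌉ × 545490 = 9 × 545490 = 4909410.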